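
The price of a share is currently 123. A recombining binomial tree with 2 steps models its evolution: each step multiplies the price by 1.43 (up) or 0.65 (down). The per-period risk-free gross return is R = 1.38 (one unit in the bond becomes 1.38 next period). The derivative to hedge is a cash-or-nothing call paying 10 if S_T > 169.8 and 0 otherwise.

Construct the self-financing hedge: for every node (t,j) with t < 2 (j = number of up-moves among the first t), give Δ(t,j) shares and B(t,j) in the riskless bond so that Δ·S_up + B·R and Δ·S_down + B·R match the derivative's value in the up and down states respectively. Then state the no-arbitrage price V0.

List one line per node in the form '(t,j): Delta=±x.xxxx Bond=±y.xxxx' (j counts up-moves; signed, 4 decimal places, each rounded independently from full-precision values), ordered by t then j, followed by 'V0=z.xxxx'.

Risk-neutral probability p* = (R−d)/(u−d) = (1.38−0.65)/(1.43−0.65) = 0.9359.
Terminal payoffs: V(2,0)=0.0000, V(2,1)=0.0000, V(2,2)=10.0000
(1,0): S=79.9500. Δ = (V_up−V_dn)/(S_up−S_dn) = (0.0000−0.0000)/(114.3285−51.9675) = 0.0000. V = [p*·0.0000 + (1−p*)·0.0000]/1.38 = 0.0000. B = V − Δ·S = 0.0000.
(1,1): S=175.8900. Δ = (V_up−V_dn)/(S_up−S_dn) = (10.0000−0.0000)/(251.5227−114.3285) = 0.0729. V = [p*·10.0000 + (1−p*)·0.0000]/1.38 = 6.7819. B = V − Δ·S = -6.0386.
(0,0): S=123.0000. Δ = (V_up−V_dn)/(S_up−S_dn) = (6.7819−0.0000)/(175.8900−79.9500) = 0.0707. V = [p*·6.7819 + (1−p*)·0.0000]/1.38 = 4.5994. B = V − Δ·S = -4.0953.
Check: Δ(0,0)·S0 + B(0,0) = 4.5994 = V0.

(0,0): Delta=0.0707 Bond=-4.0953
(1,0): Delta=0.0000 Bond=0.0000
(1,1): Delta=0.0729 Bond=-6.0386
V0=4.5994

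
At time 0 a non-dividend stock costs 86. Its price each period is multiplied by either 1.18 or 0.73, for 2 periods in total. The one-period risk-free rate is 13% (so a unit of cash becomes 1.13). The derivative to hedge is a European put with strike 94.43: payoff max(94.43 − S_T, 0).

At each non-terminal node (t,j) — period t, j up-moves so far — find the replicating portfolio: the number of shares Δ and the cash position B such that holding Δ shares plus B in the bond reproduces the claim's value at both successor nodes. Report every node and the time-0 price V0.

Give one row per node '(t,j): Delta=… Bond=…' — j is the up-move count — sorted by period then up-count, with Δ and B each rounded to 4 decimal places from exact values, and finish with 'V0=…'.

Under the risk-neutral measure, an up-move has probability p* = (R−d)/(u−d) = 0.8889 and values discount at R = 1.13.
At expiry t=2: V(2,0)=48.6006, V(2,1)=20.3496, V(2,2)=0.0000
Node (1,0) S=62.7800: V=(p*·20.3496+(1−p*)·48.6006)/1.13=20.7864; Δ=(20.3496−48.6006)/(74.0804−45.8294)=-1.0000; B=V−Δ·S=83.5664
Node (1,1) S=101.4800: V=(p*·0.0000+(1−p*)·20.3496)/1.13=2.0009; Δ=(0.0000−20.3496)/(119.7464−74.0804)=-0.4456; B=V−Δ·S=47.2223
Node (0,0) S=86.0000: V=(p*·2.0009+(1−p*)·20.7864)/1.13=3.6179; Δ=(2.0009−20.7864)/(101.4800−62.7800)=-0.4854; B=V−Δ·S=45.3633
Self-financing check: at every node Δ·S+B equals the discounted successor values.

(0,0): Delta=-0.4854 Bond=45.3633
(1,0): Delta=-1.0000 Bond=83.5664
(1,1): Delta=-0.4456 Bond=47.2223
V0=3.6179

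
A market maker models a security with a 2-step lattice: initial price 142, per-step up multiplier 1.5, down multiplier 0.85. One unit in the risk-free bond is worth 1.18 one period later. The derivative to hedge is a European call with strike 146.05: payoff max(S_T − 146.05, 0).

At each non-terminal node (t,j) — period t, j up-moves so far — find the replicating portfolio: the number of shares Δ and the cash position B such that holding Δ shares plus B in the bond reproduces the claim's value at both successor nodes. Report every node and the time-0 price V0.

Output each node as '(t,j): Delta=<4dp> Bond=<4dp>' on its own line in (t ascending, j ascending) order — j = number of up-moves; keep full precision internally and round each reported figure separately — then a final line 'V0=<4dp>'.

No-arbitrage ⇒ martingale measure with p* = (R−d)/(u−d) = 0.5077.
At expiry t=2: V(2,0)=0.0000, V(2,1)=35.0000, V(2,2)=173.4500
Node (1,0) S=120.7000: V=(p*·35.0000+(1−p*)·0.0000)/1.18=15.0587; Δ=(35.0000−0.0000)/(181.0500−102.5950)=0.4461; B=V−Δ·S=-38.7875
Node (1,1) S=213.0000: V=(p*·173.4500+(1−p*)·35.0000)/1.18=89.2288; Δ=(173.4500−35.0000)/(319.5000−181.0500)=1.0000; B=V−Δ·S=-123.7712
Node (0,0) S=142.0000: V=(p*·89.2288+(1−p*)·15.0587)/1.18=44.6731; Δ=(89.2288−15.0587)/(213.0000−120.7000)=0.8036; B=V−Δ·S=-69.4348
Self-financing check: at every node Δ·S+B equals the discounted successor values.

(0,0): Delta=0.8036 Bond=-69.4348
(1,0): Delta=0.4461 Bond=-38.7875
(1,1): Delta=1.0000 Bond=-123.7712
V0=44.6731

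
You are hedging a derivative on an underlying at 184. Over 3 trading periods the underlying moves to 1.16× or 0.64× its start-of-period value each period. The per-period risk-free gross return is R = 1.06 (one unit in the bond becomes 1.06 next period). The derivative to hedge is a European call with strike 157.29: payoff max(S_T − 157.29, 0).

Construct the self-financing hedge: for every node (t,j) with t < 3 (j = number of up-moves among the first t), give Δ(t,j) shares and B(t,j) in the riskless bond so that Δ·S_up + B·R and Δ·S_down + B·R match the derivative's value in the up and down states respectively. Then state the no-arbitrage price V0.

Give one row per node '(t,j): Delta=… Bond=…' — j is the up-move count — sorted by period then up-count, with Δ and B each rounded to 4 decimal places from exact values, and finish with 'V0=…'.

Under the risk-neutral measure, an up-move has probability p* = (R−d)/(u−d) = 0.8077 and values discount at R = 1.06.
Terminal payoffs: V(3,0)=0.0000, V(3,1)=0.0000, V(3,2)=1.1679, V(3,3)=129.9149
  t=2,j=0: stock 75.3664 → up 87.4250 (V=0.0000), down 48.2345 (V=0.0000). Price 0.0000; hedge Δ=0.0000, bond B=0.0000.
  t=2,j=1: stock 136.6016 → up 158.4579 (V=1.1679), down 87.4250 (V=0.0000). Price 0.8899; hedge Δ=0.0164, bond B=-1.3560.
  t=2,j=2: stock 247.5904 → up 287.2049 (V=129.9149), down 158.4579 (V=1.1679). Price 99.2036; hedge Δ=1.0000, bond B=-148.3868.
  t=1,j=0: stock 117.7600 → up 136.6016 (V=0.8899), down 75.3664 (V=0.0000). Price 0.6781; hedge Δ=0.0145, bond B=-1.0332.
  t=1,j=1: stock 213.4400 → up 247.5904 (V=99.2036), down 136.6016 (V=0.8899). Price 75.7520; hedge Δ=0.8858, bond B=-113.3129.
  t=0,j=0: stock 184.0000 → up 213.4400 (V=75.7520), down 117.7600 (V=0.6781). Price 57.8441; hedge Δ=0.7846, bond B=-86.5289.
Check: Δ(0,0)·S0 + B(0,0) = 57.8441 = V0.

(0,0): Delta=0.7846 Bond=-86.5289
(1,0): Delta=0.0145 Bond=-1.0332
(1,1): Delta=0.8858 Bond=-113.3129
(2,0): Delta=0.0000 Bond=0.0000
(2,1): Delta=0.0164 Bond=-1.3560
(2,2): Delta=1.0000 Bond=-148.3868
V0=57.8441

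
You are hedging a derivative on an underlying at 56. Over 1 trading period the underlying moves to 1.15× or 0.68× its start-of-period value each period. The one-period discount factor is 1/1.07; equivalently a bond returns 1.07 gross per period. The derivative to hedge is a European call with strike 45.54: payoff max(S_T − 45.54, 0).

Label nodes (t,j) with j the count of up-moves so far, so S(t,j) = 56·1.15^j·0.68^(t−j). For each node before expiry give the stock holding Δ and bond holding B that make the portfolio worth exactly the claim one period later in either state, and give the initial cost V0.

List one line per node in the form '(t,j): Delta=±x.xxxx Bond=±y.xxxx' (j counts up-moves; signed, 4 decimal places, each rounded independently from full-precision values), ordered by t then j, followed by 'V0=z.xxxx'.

Under the risk-neutral measure, an up-move has probability p* = (R−d)/(u−d) = 0.8298 and values discount at R = 1.07.
Terminal payoffs: V(1,0)=0.0000, V(1,1)=18.8600
Node (0,0) S=56.0000: V=(p*·18.8600+(1−p*)·0.0000)/1.07=14.6260; Δ=(18.8600−0.0000)/(64.4000−38.0800)=0.7166; B=V−Δ·S=-25.5017
The time-0 hedge costs 14.6260, which is the no-arbitrage price.

(0,0): Delta=0.7166 Bond=-25.5017
V0=14.6260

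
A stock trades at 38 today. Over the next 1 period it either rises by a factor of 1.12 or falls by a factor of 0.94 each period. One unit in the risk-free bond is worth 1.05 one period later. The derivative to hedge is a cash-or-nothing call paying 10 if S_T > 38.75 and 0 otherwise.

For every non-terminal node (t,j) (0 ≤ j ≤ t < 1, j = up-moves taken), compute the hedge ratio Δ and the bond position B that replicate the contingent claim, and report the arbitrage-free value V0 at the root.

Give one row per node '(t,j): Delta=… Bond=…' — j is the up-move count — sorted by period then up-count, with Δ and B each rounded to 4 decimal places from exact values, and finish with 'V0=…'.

Under the risk-neutral measure, an up-move has probability p* = (R−d)/(u−d) = 0.6111 and values discount at R = 1.05.
Terminal payoffs: V(1,0)=0.0000, V(1,1)=10.0000
(0,0): S=38.0000. Δ = (V_up−V_dn)/(S_up−S_dn) = (10.0000−0.0000)/(42.5600−35.7200) = 1.4620. V = [p*·10.0000 + (1−p*)·0.0000]/1.05 = 5.8201. B = V − Δ·S = -49.7354.
Self-financing check: at every node Δ·S+B equals the discounted successor values.

(0,0): Delta=1.4620 Bond=-49.7354
V0=5.8201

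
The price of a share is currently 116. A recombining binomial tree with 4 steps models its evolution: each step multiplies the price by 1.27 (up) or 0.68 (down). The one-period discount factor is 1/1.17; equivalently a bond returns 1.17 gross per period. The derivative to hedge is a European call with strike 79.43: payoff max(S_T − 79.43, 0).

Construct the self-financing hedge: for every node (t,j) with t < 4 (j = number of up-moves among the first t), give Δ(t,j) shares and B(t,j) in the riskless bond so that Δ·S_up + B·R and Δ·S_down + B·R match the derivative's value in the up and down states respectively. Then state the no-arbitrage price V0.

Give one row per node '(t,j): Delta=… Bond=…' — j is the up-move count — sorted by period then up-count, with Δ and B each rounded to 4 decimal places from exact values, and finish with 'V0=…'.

No-arbitrage ⇒ martingale measure with p* = (R−d)/(u−d) = 0.8305.
At expiry t=4: V(4,0)=0.0000, V(4,1)=0.0000, V(4,2)=7.0834, V(4,3)=82.1465, V(4,4)=222.3378
  t=3,j=0: stock 36.4741 → up 46.3221 (V=0.0000), down 24.8024 (V=0.0000). Price 0.0000; hedge Δ=0.0000, bond B=0.0000.
  t=3,j=1: stock 68.1208 → up 86.5134 (V=7.0834), down 46.3221 (V=0.0000). Price 5.0280; hedge Δ=0.1762, bond B=-6.9777.
  t=3,j=2: stock 127.2256 → up 161.5765 (V=82.1465), down 86.5134 (V=7.0834). Price 59.3367; hedge Δ=1.0000, bond B=-67.8889.
  t=3,j=3: stock 237.6124 → up 301.7678 (V=222.3378), down 161.5765 (V=82.1465). Price 169.7235; hedge Δ=1.0000, bond B=-67.8889.
  t=2,j=0: stock 53.6384 → up 68.1208 (V=5.0280), down 36.4741 (V=0.0000). Price 3.5691; hedge Δ=0.1589, bond B=-4.9530.
  t=2,j=1: stock 100.1776 → up 127.2256 (V=59.3367), down 68.1208 (V=5.0280). Price 42.8477; hedge Δ=0.9189, bond B=-49.2008.
  t=2,j=2: stock 187.0964 → up 237.6124 (V=169.7235), down 127.2256 (V=59.3367). Price 129.0717; hedge Δ=1.0000, bond B=-58.0247.
  t=1,j=0: stock 78.8800 → up 100.1776 (V=42.8477), down 53.6384 (V=3.5691). Price 30.9319; hedge Δ=0.8440, bond B=-35.6420.
  t=1,j=1: stock 147.3200 → up 187.0964 (V=129.0717), down 100.1776 (V=42.8477). Price 97.8269; hedge Δ=0.9920, bond B=-48.3155.
  t=0,j=0: stock 116.0000 → up 147.3200 (V=97.8269), down 78.8800 (V=30.9319). Price 73.9220; hedge Δ=0.9774, bond B=-39.4594.
Root portfolio cost Δ·116+B reproduces V0=73.9220.

(0,0): Delta=0.9774 Bond=-39.4594
(1,0): Delta=0.8440 Bond=-35.6420
(1,1): Delta=0.9920 Bond=-48.3155
(2,0): Delta=0.1589 Bond=-4.9530
(2,1): Delta=0.9189 Bond=-49.2008
(2,2): Delta=1.0000 Bond=-58.0247
(3,0): Delta=0.0000 Bond=0.0000
(3,1): Delta=0.1762 Bond=-6.9777
(3,2): Delta=1.0000 Bond=-67.8889
(3,3): Delta=1.0000 Bond=-67.8889
V0=73.9220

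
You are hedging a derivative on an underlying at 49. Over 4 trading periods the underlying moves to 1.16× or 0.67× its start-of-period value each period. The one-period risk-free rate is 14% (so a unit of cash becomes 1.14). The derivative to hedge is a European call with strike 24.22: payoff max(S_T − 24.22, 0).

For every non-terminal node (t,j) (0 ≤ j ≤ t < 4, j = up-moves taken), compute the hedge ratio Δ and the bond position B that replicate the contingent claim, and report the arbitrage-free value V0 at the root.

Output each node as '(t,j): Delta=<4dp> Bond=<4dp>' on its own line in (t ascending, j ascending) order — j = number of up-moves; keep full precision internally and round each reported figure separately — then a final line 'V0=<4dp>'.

(0,0): Delta=0.9990 Bond=-14.2913
(1,0): Delta=0.9727 Bond=-15.4292
(1,1): Delta=0.9997 Bond=-16.3288
(2,0): Delta=0.4198 Bond=-5.4273
(2,1): Delta=0.9863 Bond=-18.1068
(2,2): Delta=1.0000 Bond=-18.6365
(3,0): Delta=0.0000 Bond=0.0000
(3,1): Delta=0.4301 Bond=-6.4505
(3,2): Delta=1.0000 Bond=-21.2456
(3,3): Delta=1.0000 Bond=-21.2456
V0=34.6609

Risk-neutral probability p* = (R−d)/(u−d) = (1.14−0.67)/(1.16−0.67) = 0.9592.
Payoff layer (t=4): V(4,0)=0.0000, V(4,1)=0.0000, V(4,2)=5.3780, V(4,3)=27.0242, V(4,4)=64.5013
Node (3,0) S=14.7374: V=(p*·0.0000+(1−p*)·0.0000)/1.14=0.0000; Δ=(0.0000−0.0000)/(17.0954−9.8740)=0.0000; B=V−Δ·S=0.0000
Node (3,1) S=25.5155: V=(p*·5.3780+(1−p*)·0.0000)/1.14=4.5250; Δ=(5.3780−0.0000)/(29.5980−17.0954)=0.4301; B=V−Δ·S=-6.4505
Node (3,2) S=44.1760: V=(p*·27.0242+(1−p*)·5.3780)/1.14=22.9304; Δ=(27.0242−5.3780)/(51.2442−29.5980)=1.0000; B=V−Δ·S=-21.2456
Node (3,3) S=76.4839: V=(p*·64.5013+(1−p*)·27.0242)/1.14=55.2383; Δ=(64.5013−27.0242)/(88.7213−51.2442)=1.0000; B=V−Δ·S=-21.2456
Node (2,0) S=21.9961: V=(p*·4.5250+(1−p*)·0.0000)/1.14=3.8072; Δ=(4.5250−0.0000)/(25.5155−14.7374)=0.4198; B=V−Δ·S=-5.4273
Node (2,1) S=38.0828: V=(p*·22.9304+(1−p*)·4.5250)/1.14=19.4554; Δ=(22.9304−4.5250)/(44.1760−25.5155)=0.9863; B=V−Δ·S=-18.1068
Node (2,2) S=65.9344: V=(p*·55.2383+(1−p*)·22.9304)/1.14=47.2979; Δ=(55.2383−22.9304)/(76.4839−44.1760)=1.0000; B=V−Δ·S=-18.6365
Node (1,0) S=32.8300: V=(p*·19.4554+(1−p*)·3.8072)/1.14=16.5059; Δ=(19.4554−3.8072)/(38.0828−21.9961)=0.9727; B=V−Δ·S=-15.4292
Node (1,1) S=56.8400: V=(p*·47.2979+(1−p*)·19.4554)/1.14=40.4925; Δ=(47.2979−19.4554)/(65.9344−38.0828)=0.9997; B=V−Δ·S=-16.3288
Node (0,0) S=49.0000: V=(p*·40.4925+(1−p*)·16.5059)/1.14=34.6609; Δ=(40.4925−16.5059)/(56.8400−32.8300)=0.9990; B=V−Δ·S=-14.2913
Root portfolio cost Δ·49+B reproduces V0=34.6609.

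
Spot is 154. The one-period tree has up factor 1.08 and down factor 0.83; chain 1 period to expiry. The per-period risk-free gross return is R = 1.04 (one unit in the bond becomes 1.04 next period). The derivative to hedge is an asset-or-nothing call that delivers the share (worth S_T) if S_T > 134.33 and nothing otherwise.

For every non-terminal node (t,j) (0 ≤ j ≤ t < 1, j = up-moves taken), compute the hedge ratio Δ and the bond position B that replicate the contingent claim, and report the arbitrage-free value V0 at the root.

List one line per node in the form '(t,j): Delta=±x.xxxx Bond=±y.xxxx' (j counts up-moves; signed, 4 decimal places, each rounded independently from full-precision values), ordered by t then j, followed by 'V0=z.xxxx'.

(0,0): Delta=4.3200 Bond=-530.9446
V0=134.3354

Risk-neutral probability p* = (R−d)/(u−d) = (1.04−0.83)/(1.08−0.83) = 0.8400.
Terminal payoffs: V(1,0)=0.0000, V(1,1)=166.3200
Node (0,0) S=154.0000: V=(p*·166.3200+(1−p*)·0.0000)/1.04=134.3354; Δ=(166.3200−0.0000)/(166.3200−127.8200)=4.3200; B=V−Δ·S=-530.9446
Check: Δ(0,0)·S0 + B(0,0) = 134.3354 = V0.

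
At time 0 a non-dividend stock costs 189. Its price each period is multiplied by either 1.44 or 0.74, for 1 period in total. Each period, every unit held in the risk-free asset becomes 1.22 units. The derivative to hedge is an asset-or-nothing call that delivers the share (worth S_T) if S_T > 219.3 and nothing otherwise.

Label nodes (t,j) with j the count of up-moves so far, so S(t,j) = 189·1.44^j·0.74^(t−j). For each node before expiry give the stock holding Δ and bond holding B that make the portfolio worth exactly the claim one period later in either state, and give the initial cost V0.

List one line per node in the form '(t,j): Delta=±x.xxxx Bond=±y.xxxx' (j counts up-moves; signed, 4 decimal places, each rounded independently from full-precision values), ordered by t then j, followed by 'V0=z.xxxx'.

(0,0): Delta=2.0571 Bond=-235.8295
V0=152.9705

Risk-neutral probability p* = (R−d)/(u−d) = (1.22−0.74)/(1.44−0.74) = 0.6857.
Terminal values V(1,·): V(1,0)=0.0000, V(1,1)=272.1600
(0,0): S=189.0000. Δ = (V_up−V_dn)/(S_up−S_dn) = (272.1600−0.0000)/(272.1600−139.8600) = 2.0571. V = [p*·272.1600 + (1−p*)·0.0000]/1.22 = 152.9705. B = V − Δ·S = -235.8295.
Check: Δ(0,0)·S0 + B(0,0) = 152.9705 = V0.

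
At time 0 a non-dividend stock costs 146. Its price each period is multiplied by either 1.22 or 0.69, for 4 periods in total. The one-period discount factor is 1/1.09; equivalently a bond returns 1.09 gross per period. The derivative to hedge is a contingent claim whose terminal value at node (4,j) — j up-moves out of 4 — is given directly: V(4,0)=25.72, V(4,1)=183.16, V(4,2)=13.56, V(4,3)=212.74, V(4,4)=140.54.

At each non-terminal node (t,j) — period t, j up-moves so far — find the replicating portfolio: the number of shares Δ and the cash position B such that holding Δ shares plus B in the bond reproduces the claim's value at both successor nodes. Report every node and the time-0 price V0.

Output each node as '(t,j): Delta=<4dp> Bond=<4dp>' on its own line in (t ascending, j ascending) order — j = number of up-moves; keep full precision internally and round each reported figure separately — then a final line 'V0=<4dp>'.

(0,0): Delta=0.3160 Bond=57.5528
(1,0): Delta=0.9479 Bond=-0.9276
(1,1): Delta=0.1999 Bond=83.4220
(2,0): Delta=-2.2259 Bond=219.6017
(2,1): Delta=1.5313 Bond=-72.7102
(2,2): Delta=-0.0449 Bond=144.1131
(3,0): Delta=6.1935 Bond=-164.4487
(3,1): Delta=-3.7735 Bond=370.6055
(3,2): Delta=2.5064 Bond=-225.4585
(3,3): Delta=-0.5138 Bond=281.4094
V0=103.6895

No-arbitrage ⇒ martingale measure with p* = (R−d)/(u−d) = 0.7547.
Payoff layer (t=4): V(4,0)=25.7200, V(4,1)=183.1600, V(4,2)=13.5600, V(4,3)=212.7400, V(4,4)=140.5400
(3,0): S=47.9623. Δ = (V_up−V_dn)/(S_up−S_dn) = (183.1600−25.7200)/(58.5140−33.0940) = 6.1935. V = [p*·183.1600 + (1−p*)·25.7200]/1.09 = 132.6079. B = V − Δ·S = -164.4487.
(3,1): S=84.8029. Δ = (V_up−V_dn)/(S_up−S_dn) = (13.5600−183.1600)/(103.4596−58.5140) = -3.7735. V = [p*·13.5600 + (1−p*)·183.1600]/1.09 = 50.6055. B = V − Δ·S = 370.6055.
(3,2): S=149.9414. Δ = (V_up−V_dn)/(S_up−S_dn) = (212.7400−13.5600)/(182.9285−103.4596) = 2.5064. V = [p*·212.7400 + (1−p*)·13.5600]/1.09 = 150.3528. B = V − Δ·S = -225.4585.
(3,3): S=265.1138. Δ = (V_up−V_dn)/(S_up−S_dn) = (140.5400−212.7400)/(323.4388−182.9285) = -0.5138. V = [p*·140.5400 + (1−p*)·212.7400]/1.09 = 145.1830. B = V − Δ·S = 281.4094.
(2,0): S=69.5106. Δ = (V_up−V_dn)/(S_up−S_dn) = (50.6055−132.6079)/(84.8029−47.9623) = -2.2259. V = [p*·50.6055 + (1−p*)·132.6079]/1.09 = 64.8801. B = V − Δ·S = 219.6017.
(2,1): S=122.9028. Δ = (V_up−V_dn)/(S_up−S_dn) = (150.3528−50.6055)/(149.9414−84.8029) = 1.5313. V = [p*·150.3528 + (1−p*)·50.6055]/1.09 = 115.4922. B = V − Δ·S = -72.7102.
(2,2): S=217.3064. Δ = (V_up−V_dn)/(S_up−S_dn) = (145.1830−150.3528)/(265.1138−149.9414) = -0.0449. V = [p*·145.1830 + (1−p*)·150.3528]/1.09 = 134.3587. B = V − Δ·S = 144.1131.
(1,0): S=100.7400. Δ = (V_up−V_dn)/(S_up−S_dn) = (115.4922−64.8801)/(122.9028−69.5106) = 0.9479. V = [p*·115.4922 + (1−p*)·64.8801]/1.09 = 94.5669. B = V − Δ·S = -0.9276.
(1,1): S=178.1200. Δ = (V_up−V_dn)/(S_up−S_dn) = (134.3587−115.4922)/(217.3064−122.9028) = 0.1999. V = [p*·134.3587 + (1−p*)·115.4922]/1.09 = 119.0194. B = V − Δ·S = 83.4220.
(0,0): S=146.0000. Δ = (V_up−V_dn)/(S_up−S_dn) = (119.0194−94.5669)/(178.1200−100.7400) = 0.3160. V = [p*·119.0194 + (1−p*)·94.5669]/1.09 = 103.6895. B = V − Δ·S = 57.5528.
Self-financing check: at every node Δ·S+B equals the discounted successor values.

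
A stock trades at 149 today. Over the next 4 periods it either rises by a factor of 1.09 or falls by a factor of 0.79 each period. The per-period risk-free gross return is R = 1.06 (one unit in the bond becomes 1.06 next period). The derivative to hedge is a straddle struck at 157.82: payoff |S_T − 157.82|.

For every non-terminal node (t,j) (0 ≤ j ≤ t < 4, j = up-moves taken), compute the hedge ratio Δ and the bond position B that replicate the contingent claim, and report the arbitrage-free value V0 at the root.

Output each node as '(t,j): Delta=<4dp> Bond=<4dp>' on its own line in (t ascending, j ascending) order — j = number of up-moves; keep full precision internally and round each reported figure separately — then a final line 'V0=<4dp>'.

Risk-neutral probability p* = (R−d)/(u−d) = (1.06−0.79)/(1.09−0.79) = 0.9000.
Terminal values V(4,·): V(4,0)=99.7844, V(4,1)=77.7455, V(4,2)=47.3375, V(4,3)=5.3821, V(4,4)=52.5057
Node (3,0) S=73.4628: V=(p*·77.7455+(1−p*)·99.7844)/1.06=75.4240; Δ=(77.7455−99.7844)/(80.0745−58.0356)=-1.0000; B=V−Δ·S=148.8868
Node (3,1) S=101.3601: V=(p*·47.3375+(1−p*)·77.7455)/1.06=47.5267; Δ=(47.3375−77.7455)/(110.4825−80.0745)=-1.0000; B=V−Δ·S=148.8868
Node (3,2) S=139.8513: V=(p*·5.3821+(1−p*)·47.3375)/1.06=9.0355; Δ=(5.3821−47.3375)/(152.4379−110.4825)=-1.0000; B=V−Δ·S=148.8868
Node (3,3) S=192.9593: V=(p*·52.5057+(1−p*)·5.3821)/1.06=45.0880; Δ=(52.5057−5.3821)/(210.3257−152.4379)=0.8140; B=V−Δ·S=-111.9904
Node (2,0) S=92.9909: V=(p*·47.5267+(1−p*)·75.4240)/1.06=47.4683; Δ=(47.5267−75.4240)/(101.3601−73.4628)=-1.0000; B=V−Δ·S=140.4592
Node (2,1) S=128.3039: V=(p*·9.0355+(1−p*)·47.5267)/1.06=12.1553; Δ=(9.0355−47.5267)/(139.8513−101.3601)=-1.0000; B=V−Δ·S=140.4592
Node (2,2) S=177.0269: V=(p*·45.0880+(1−p*)·9.0355)/1.06=39.1347; Δ=(45.0880−9.0355)/(192.9593−139.8513)=0.6789; B=V−Δ·S=-81.0403
Node (1,0) S=117.7100: V=(p*·12.1553+(1−p*)·47.4683)/1.06=14.7987; Δ=(12.1553−47.4683)/(128.3039−92.9909)=-1.0000; B=V−Δ·S=132.5087
Node (1,1) S=162.4100: V=(p*·39.1347+(1−p*)·12.1553)/1.06=34.3743; Δ=(39.1347−12.1553)/(177.0269−128.3039)=0.5537; B=V−Δ·S=-55.5569
Node (0,0) S=149.0000: V=(p*·34.3743+(1−p*)·14.7987)/1.06=30.5818; Δ=(34.3743−14.7987)/(162.4100−117.7100)=0.4379; B=V−Δ·S=-34.6701
Self-financing check: at every node Δ·S+B equals the discounted successor values.

(0,0): Delta=0.4379 Bond=-34.6701
(1,0): Delta=-1.0000 Bond=132.5087
(1,1): Delta=0.5537 Bond=-55.5569
(2,0): Delta=-1.0000 Bond=140.4592
(2,1): Delta=-1.0000 Bond=140.4592
(2,2): Delta=0.6789 Bond=-81.0403
(3,0): Delta=-1.0000 Bond=148.8868
(3,1): Delta=-1.0000 Bond=148.8868
(3,2): Delta=-1.0000 Bond=148.8868
(3,3): Delta=0.8140 Bond=-111.9904
V0=30.5818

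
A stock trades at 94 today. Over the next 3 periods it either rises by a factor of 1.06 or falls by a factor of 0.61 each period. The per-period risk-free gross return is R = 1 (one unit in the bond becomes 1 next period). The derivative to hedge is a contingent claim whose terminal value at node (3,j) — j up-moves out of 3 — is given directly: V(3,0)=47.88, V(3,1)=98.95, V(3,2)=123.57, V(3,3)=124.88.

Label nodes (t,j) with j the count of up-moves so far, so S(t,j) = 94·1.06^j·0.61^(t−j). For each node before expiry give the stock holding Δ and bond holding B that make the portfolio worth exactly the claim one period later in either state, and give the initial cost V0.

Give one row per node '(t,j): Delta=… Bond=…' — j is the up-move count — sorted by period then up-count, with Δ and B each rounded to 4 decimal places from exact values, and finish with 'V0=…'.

Under the risk-neutral measure, an up-move has probability p* = (R−d)/(u−d) = 0.8667 and values discount at R = 1.
Terminal payoffs: V(3,0)=47.8800, V(3,1)=98.9500, V(3,2)=123.5700, V(3,3)=124.8800
(2,0): S=34.9774. Δ = (V_up−V_dn)/(S_up−S_dn) = (98.9500−47.8800)/(37.0760−21.3362) = 3.2446. V = [p*·98.9500 + (1−p*)·47.8800]/1 = 92.1407. B = V − Δ·S = -21.3482.
(2,1): S=60.7804. Δ = (V_up−V_dn)/(S_up−S_dn) = (123.5700−98.9500)/(64.4272−37.0760) = 0.9001. V = [p*·123.5700 + (1−p*)·98.9500]/1 = 120.2873. B = V − Δ·S = 65.5762.
(2,2): S=105.6184. Δ = (V_up−V_dn)/(S_up−S_dn) = (124.8800−123.5700)/(111.9555−64.4272) = 0.0276. V = [p*·124.8800 + (1−p*)·123.5700]/1 = 124.7053. B = V − Δ·S = 121.7942.
(1,0): S=57.3400. Δ = (V_up−V_dn)/(S_up−S_dn) = (120.2873−92.1407)/(60.7804−34.9774) = 1.0908. V = [p*·120.2873 + (1−p*)·92.1407]/1 = 116.5344. B = V − Δ·S = 53.9863.
(1,1): S=99.6400. Δ = (V_up−V_dn)/(S_up−S_dn) = (124.7053−120.2873)/(105.6184−60.7804) = 0.0985. V = [p*·124.7053 + (1−p*)·120.2873]/1 = 124.1163. B = V − Δ·S = 114.2985.
(0,0): S=94.0000. Δ = (V_up−V_dn)/(S_up−S_dn) = (124.1163−116.5344)/(99.6400−57.3400) = 0.1792. V = [p*·124.1163 + (1−p*)·116.5344]/1 = 123.1054. B = V − Δ·S = 106.2569.
Self-financing check: at every node Δ·S+B equals the discounted successor values.

(0,0): Delta=0.1792 Bond=106.2569
(1,0): Delta=1.0908 Bond=53.9863
(1,1): Delta=0.0985 Bond=114.2985
(2,0): Delta=3.2446 Bond=-21.3482
(2,1): Delta=0.9001 Bond=65.5762
(2,2): Delta=0.0276 Bond=121.7942
V0=123.1054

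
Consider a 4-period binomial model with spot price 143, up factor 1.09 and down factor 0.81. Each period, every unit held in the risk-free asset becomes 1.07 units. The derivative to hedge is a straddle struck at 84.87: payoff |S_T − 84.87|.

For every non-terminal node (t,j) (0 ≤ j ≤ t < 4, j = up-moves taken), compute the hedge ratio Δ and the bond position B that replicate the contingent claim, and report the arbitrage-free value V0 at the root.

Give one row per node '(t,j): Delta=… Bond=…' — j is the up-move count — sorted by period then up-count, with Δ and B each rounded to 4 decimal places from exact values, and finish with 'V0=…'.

(0,0): Delta=0.9985 Bond=-64.5280
(1,0): Delta=0.9796 Bond=-66.8572
(1,1): Delta=0.9996 Bond=-69.2132
(2,0): Delta=0.7575 Bond=-50.6932
(2,1): Delta=0.9923 Bond=-73.1406
(2,2): Delta=1.0000 Bond=-74.1287
(3,0): Delta=-1.0000 Bond=79.3178
(3,1): Delta=0.8579 Bond=-64.5155
(3,2): Delta=1.0000 Bond=-79.3178
(3,3): Delta=1.0000 Bond=-79.3178
V0=78.2582

Since d<R<u, set p* = (R−d)/(u−d) = 0.9286; price each node as the discounted p*-expectation of its children.
Terminal payoffs: V(4,0)=23.3132, V(4,1)=2.0343, V(4,2)=26.6003, V(4,3)=65.1332, V(4,4)=116.9862
Node (3,0) S=75.9961: V=(p*·2.0343+(1−p*)·23.3132)/1.07=3.3217; Δ=(2.0343−23.3132)/(82.8357−61.5568)=-1.0000; B=V−Δ·S=79.3178
Node (3,1) S=102.2663: V=(p*·26.6003+(1−p*)·2.0343)/1.07=23.2202; Δ=(26.6003−2.0343)/(111.4703−82.8357)=0.8579; B=V−Δ·S=-64.5155
Node (3,2) S=137.6176: V=(p*·65.1332+(1−p*)·26.6003)/1.07=58.2999; Δ=(65.1332−26.6003)/(150.0032−111.4703)=1.0000; B=V−Δ·S=-79.3178
Node (3,3) S=185.1891: V=(p*·116.9862+(1−p*)·65.1332)/1.07=105.8714; Δ=(116.9862−65.1332)/(201.8562−150.0032)=1.0000; B=V−Δ·S=-79.3178
Node (2,0) S=93.8223: V=(p*·23.2202+(1−p*)·3.3217)/1.07=20.3727; Δ=(23.2202−3.3217)/(102.2663−75.9961)=0.7575; B=V−Δ·S=-50.6932
Node (2,1) S=126.2547: V=(p*·58.2999+(1−p*)·23.2202)/1.07=52.1441; Δ=(58.2999−23.2202)/(137.6176−102.2663)=0.9923; B=V−Δ·S=-73.1406
Node (2,2) S=169.8983: V=(p*·105.8714+(1−p*)·58.2999)/1.07=95.7696; Δ=(105.8714−58.2999)/(185.1891−137.6176)=1.0000; B=V−Δ·S=-74.1287
Node (1,0) S=115.8300: V=(p*·52.1441+(1−p*)·20.3727)/1.07=46.6119; Δ=(52.1441−20.3727)/(126.2547−93.8223)=0.9796; B=V−Δ·S=-66.8572
Node (1,1) S=155.8700: V=(p*·95.7696+(1−p*)·52.1441)/1.07=86.5920; Δ=(95.7696−52.1441)/(169.8983−126.2547)=0.9996; B=V−Δ·S=-69.2132
Node (0,0) S=143.0000: V=(p*·86.5920+(1−p*)·46.6119)/1.07=78.2582; Δ=(86.5920−46.6119)/(155.8700−115.8300)=0.9985; B=V−Δ·S=-64.5280
Root portfolio cost Δ·143+B reproduces V0=78.2582.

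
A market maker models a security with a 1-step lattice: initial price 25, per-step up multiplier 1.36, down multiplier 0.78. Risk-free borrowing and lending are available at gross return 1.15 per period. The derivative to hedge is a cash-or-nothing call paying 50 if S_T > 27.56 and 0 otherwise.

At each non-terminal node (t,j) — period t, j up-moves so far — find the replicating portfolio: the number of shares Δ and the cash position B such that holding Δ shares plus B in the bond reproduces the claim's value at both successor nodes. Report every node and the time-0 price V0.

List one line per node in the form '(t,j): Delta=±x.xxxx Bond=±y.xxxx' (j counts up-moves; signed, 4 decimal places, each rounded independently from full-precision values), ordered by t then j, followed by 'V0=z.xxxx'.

(0,0): Delta=3.4483 Bond=-58.4708
V0=27.7361

Since d<R<u, set p* = (R−d)/(u−d) = 0.6379; price each node as the discounted p*-expectation of its children.
At expiry t=1: V(1,0)=0.0000, V(1,1)=50.0000
(0,0): S=25.0000. Δ = (V_up−V_dn)/(S_up−S_dn) = (50.0000−0.0000)/(34.0000−19.5000) = 3.4483. V = [p*·50.0000 + (1−p*)·0.0000]/1.15 = 27.7361. B = V − Δ·S = -58.4708.
Each (Δ,B) replicates both successor values, so the strategy is self-financing and V0 is arbitrage-free.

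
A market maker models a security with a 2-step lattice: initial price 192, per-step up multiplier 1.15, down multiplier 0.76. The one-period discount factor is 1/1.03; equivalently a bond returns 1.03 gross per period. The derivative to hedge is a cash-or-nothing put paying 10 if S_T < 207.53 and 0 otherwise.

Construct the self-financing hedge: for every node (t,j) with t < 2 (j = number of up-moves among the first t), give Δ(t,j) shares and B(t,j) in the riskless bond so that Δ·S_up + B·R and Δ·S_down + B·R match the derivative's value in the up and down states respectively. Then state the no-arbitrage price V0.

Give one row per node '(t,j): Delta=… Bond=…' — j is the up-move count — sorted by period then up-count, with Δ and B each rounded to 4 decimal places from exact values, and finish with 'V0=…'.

(0,0): Delta=-0.0898 Bond=22.1426
(1,0): Delta=0.0000 Bond=9.7087
(1,1): Delta=-0.1161 Bond=28.6283
V0=4.9082

Since d<R<u, set p* = (R−d)/(u−d) = 0.6923; price each node as the discounted p*-expectation of its children.
At expiry t=2: V(2,0)=10.0000, V(2,1)=10.0000, V(2,2)=0.0000
Node (1,0) S=145.9200: V=(p*·10.0000+(1−p*)·10.0000)/1.03=9.7087; Δ=(10.0000−10.0000)/(167.8080−110.8992)=0.0000; B=V−Δ·S=9.7087
Node (1,1) S=220.8000: V=(p*·0.0000+(1−p*)·10.0000)/1.03=2.9873; Δ=(0.0000−10.0000)/(253.9200−167.8080)=-0.1161; B=V−Δ·S=28.6283
Node (0,0) S=192.0000: V=(p*·2.9873+(1−p*)·9.7087)/1.03=4.9082; Δ=(2.9873−9.7087)/(220.8000−145.9200)=-0.0898; B=V−Δ·S=22.1426
Each (Δ,B) replicates both successor values, so the strategy is self-financing and V0 is arbitrage-free.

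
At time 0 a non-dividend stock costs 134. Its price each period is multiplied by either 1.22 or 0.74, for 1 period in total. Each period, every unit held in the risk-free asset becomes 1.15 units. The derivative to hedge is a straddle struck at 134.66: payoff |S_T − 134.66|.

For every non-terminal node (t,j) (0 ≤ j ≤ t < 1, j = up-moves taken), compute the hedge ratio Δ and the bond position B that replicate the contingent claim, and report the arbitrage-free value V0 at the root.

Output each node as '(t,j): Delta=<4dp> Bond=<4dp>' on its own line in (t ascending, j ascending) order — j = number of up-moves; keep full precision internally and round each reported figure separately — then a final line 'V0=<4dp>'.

(0,0): Delta=-0.1039 Bond=39.8246
V0=25.9080

Under the risk-neutral measure, an up-move has probability p* = (R−d)/(u−d) = 0.8542 and values discount at R = 1.15.
Terminal values V(1,·): V(1,0)=35.5000, V(1,1)=28.8200
Node (0,0) S=134.0000: V=(p*·28.8200+(1−p*)·35.5000)/1.15=25.9080; Δ=(28.8200−35.5000)/(163.4800−99.1600)=-0.1039; B=V−Δ·S=39.8246
Each (Δ,B) replicates both successor values, so the strategy is self-financing and V0 is arbitrage-free.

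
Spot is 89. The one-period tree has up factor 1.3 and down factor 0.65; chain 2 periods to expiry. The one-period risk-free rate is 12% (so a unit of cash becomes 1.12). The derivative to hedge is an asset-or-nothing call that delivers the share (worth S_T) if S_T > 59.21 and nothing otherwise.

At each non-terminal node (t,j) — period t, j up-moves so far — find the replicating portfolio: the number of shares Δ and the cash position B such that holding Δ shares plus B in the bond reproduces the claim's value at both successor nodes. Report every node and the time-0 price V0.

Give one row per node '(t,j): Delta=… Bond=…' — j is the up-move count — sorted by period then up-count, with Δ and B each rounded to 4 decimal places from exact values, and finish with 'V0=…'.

(0,0): Delta=1.1607 Bond=-16.6024
(1,0): Delta=2.0000 Bond=-67.1473
(1,1): Delta=1.0000 Bond=0.0000
V0=86.7012

No-arbitrage ⇒ martingale measure with p* = (R−d)/(u−d) = 0.7231.
Terminal values V(2,·): V(2,0)=0.0000, V(2,1)=75.2050, V(2,2)=150.4100
  t=1,j=0: stock 57.8500 → up 75.2050 (V=75.2050), down 37.6025 (V=0.0000). Price 48.5527; hedge Δ=2.0000, bond B=-67.1473.
  t=1,j=1: stock 115.7000 → up 150.4100 (V=150.4100), down 75.2050 (V=75.2050). Price 115.7000; hedge Δ=1.0000, bond B=0.0000.
  t=0,j=0: stock 89.0000 → up 115.7000 (V=115.7000), down 57.8500 (V=48.5527). Price 86.7012; hedge Δ=1.1607, bond B=-16.6024.
Root portfolio cost Δ·89+B reproduces V0=86.7012.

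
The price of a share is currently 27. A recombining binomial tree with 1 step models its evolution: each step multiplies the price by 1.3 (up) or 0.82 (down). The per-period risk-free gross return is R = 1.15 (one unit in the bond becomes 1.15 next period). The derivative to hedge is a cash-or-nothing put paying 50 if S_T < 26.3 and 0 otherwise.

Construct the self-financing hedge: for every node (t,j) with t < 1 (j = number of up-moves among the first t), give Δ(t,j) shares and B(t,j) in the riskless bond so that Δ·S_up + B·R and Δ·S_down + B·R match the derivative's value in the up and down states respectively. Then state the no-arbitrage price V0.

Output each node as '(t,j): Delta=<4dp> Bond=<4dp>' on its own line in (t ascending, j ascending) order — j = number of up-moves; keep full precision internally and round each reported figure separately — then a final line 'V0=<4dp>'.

Risk-neutral probability p* = (R−d)/(u−d) = (1.15−0.82)/(1.3−0.82) = 0.6875.
Terminal values V(1,·): V(1,0)=50.0000, V(1,1)=0.0000
Node (0,0) S=27.0000: V=(p*·0.0000+(1−p*)·50.0000)/1.15=13.5870; Δ=(0.0000−50.0000)/(35.1000−22.1400)=-3.8580; B=V−Δ·S=117.7536
Self-financing check: at every node Δ·S+B equals the discounted successor values.

(0,0): Delta=-3.8580 Bond=117.7536
V0=13.5870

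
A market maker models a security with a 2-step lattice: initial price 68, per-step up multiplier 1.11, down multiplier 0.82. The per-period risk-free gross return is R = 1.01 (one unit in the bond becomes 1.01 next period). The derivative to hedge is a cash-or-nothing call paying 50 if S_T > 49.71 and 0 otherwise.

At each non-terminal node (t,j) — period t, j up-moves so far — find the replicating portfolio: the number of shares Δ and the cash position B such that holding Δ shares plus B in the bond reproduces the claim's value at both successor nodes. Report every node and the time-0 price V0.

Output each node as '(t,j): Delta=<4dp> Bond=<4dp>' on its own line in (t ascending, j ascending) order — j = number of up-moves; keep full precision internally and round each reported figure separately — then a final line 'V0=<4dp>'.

(0,0): Delta=0.8657 Bond=-15.6777
(1,0): Delta=3.0921 Bond=-139.9795
(1,1): Delta=0.0000 Bond=49.5050
V0=43.1866

Since d<R<u, set p* = (R−d)/(u−d) = 0.6552; price each node as the discounted p*-expectation of its children.
At expiry t=2: V(2,0)=0.0000, V(2,1)=50.0000, V(2,2)=50.0000
Node (1,0) S=55.7600: V=(p*·50.0000+(1−p*)·0.0000)/1.01=32.4343; Δ=(50.0000−0.0000)/(61.8936−45.7232)=3.0921; B=V−Δ·S=-139.9795
Node (1,1) S=75.4800: V=(p*·50.0000+(1−p*)·50.0000)/1.01=49.5050; Δ=(50.0000−50.0000)/(83.7828−61.8936)=0.0000; B=V−Δ·S=49.5050
Node (0,0) S=68.0000: V=(p*·49.5050+(1−p*)·32.4343)/1.01=43.1866; Δ=(49.5050−32.4343)/(75.4800−55.7600)=0.8657; B=V−Δ·S=-15.6777
Check: Δ(0,0)·S0 + B(0,0) = 43.1866 = V0.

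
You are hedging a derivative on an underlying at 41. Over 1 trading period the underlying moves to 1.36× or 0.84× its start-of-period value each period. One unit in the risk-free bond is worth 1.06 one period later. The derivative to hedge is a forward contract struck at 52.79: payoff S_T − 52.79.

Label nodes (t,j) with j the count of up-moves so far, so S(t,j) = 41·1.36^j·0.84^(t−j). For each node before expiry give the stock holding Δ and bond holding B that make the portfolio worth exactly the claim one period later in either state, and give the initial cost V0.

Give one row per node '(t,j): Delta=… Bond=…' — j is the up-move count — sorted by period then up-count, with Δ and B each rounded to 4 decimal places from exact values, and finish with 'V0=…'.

Since d<R<u, set p* = (R−d)/(u−d) = 0.4231; price each node as the discounted p*-expectation of its children.
Terminal values V(1,·): V(1,0)=-18.3500, V(1,1)=2.9700
(0,0): S=41.0000. Δ = (V_up−V_dn)/(S_up−S_dn) = (2.9700−-18.3500)/(55.7600−34.4400) = 1.0000. V = [p*·2.9700 + (1−p*)·-18.3500]/1.06 = -8.8019. B = V − Δ·S = -49.8019.
Check: Δ(0,0)·S0 + B(0,0) = -8.8019 = V0.

(0,0): Delta=1.0000 Bond=-49.8019
V0=-8.8019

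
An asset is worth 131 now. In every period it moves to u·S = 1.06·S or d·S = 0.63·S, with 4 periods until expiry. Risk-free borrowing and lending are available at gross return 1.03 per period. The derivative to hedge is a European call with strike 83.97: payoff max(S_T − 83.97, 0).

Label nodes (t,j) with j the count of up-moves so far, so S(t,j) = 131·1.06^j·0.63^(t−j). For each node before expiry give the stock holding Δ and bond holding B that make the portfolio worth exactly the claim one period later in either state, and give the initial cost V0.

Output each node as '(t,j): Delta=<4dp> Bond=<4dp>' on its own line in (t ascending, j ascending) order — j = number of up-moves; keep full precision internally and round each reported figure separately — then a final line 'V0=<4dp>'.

No-arbitrage ⇒ martingale measure with p* = (R−d)/(u−d) = 0.9302.
Payoff layer (t=4): V(4,0)=0.0000, V(4,1)=0.0000, V(4,2)=0.0000, V(4,3)=14.3246, V(4,4)=81.4145
Node (3,0) S=32.7562: V=(p*·0.0000+(1−p*)·0.0000)/1.03=0.0000; Δ=(0.0000−0.0000)/(34.7215−20.6364)=0.0000; B=V−Δ·S=0.0000
Node (3,1) S=55.1135: V=(p*·0.0000+(1−p*)·0.0000)/1.03=0.0000; Δ=(0.0000−0.0000)/(58.4203−34.7215)=0.0000; B=V−Δ·S=0.0000
Node (3,2) S=92.7307: V=(p*·14.3246+(1−p*)·0.0000)/1.03=12.9371; Δ=(14.3246−0.0000)/(98.2946−58.4203)=0.3592; B=V−Δ·S=-20.3759
Node (3,3) S=156.0231: V=(p*·81.4145+(1−p*)·14.3246)/1.03=74.4988; Δ=(81.4145−14.3246)/(165.3845−98.2946)=1.0000; B=V−Δ·S=-81.5243
Node (2,0) S=51.9939: V=(p*·0.0000+(1−p*)·0.0000)/1.03=0.0000; Δ=(0.0000−0.0000)/(55.1135−32.7562)=0.0000; B=V−Δ·S=0.0000
Node (2,1) S=87.4818: V=(p*·12.9371+(1−p*)·0.0000)/1.03=11.6839; Δ=(12.9371−0.0000)/(92.7307−55.1135)=0.3439; B=V−Δ·S=-18.4022
Node (2,2) S=147.1916: V=(p*·74.4988+(1−p*)·12.9371)/1.03=68.1590; Δ=(74.4988−12.9371)/(156.0231−92.7307)=0.9727; B=V−Δ·S=-75.0079
Node (1,0) S=82.5300: V=(p*·11.6839+(1−p*)·0.0000)/1.03=10.5522; Δ=(11.6839−0.0000)/(87.4818−51.9939)=0.3292; B=V−Δ·S=-16.6198
Node (1,1) S=138.8600: V=(p*·68.1590+(1−p*)·11.6839)/1.03=62.3485; Δ=(68.1590−11.6839)/(147.1916−87.4818)=0.9458; B=V−Δ·S=-68.9890
Node (0,0) S=131.0000: V=(p*·62.3485+(1−p*)·10.5522)/1.03=57.0241; Δ=(62.3485−10.5522)/(138.8600−82.5300)=0.9195; B=V−Δ·S=-63.4323
Self-financing check: at every node Δ·S+B equals the discounted successor values.

(0,0): Delta=0.9195 Bond=-63.4323
(1,0): Delta=0.3292 Bond=-16.6198
(1,1): Delta=0.9458 Bond=-68.9890
(2,0): Delta=0.0000 Bond=0.0000
(2,1): Delta=0.3439 Bond=-18.4022
(2,2): Delta=0.9727 Bond=-75.0079
(3,0): Delta=0.0000 Bond=0.0000
(3,1): Delta=0.0000 Bond=0.0000
(3,2): Delta=0.3592 Bond=-20.3759
(3,3): Delta=1.0000 Bond=-81.5243
V0=57.0241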